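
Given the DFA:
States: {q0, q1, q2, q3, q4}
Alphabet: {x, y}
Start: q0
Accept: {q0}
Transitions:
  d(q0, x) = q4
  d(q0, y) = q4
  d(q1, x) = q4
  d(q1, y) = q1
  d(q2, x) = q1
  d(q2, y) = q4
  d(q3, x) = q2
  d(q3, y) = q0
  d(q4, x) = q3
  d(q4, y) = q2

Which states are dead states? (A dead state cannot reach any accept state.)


Forward reachability from each state:
  q0 -> reaches accept state q0 (live)
  q1 -> reaches accept state q0 (live)
  q2 -> reaches accept state q0 (live)
  q3 -> reaches accept state q0 (live)
  q4 -> reaches accept state q0 (live)

None (all states can reach an accept state)


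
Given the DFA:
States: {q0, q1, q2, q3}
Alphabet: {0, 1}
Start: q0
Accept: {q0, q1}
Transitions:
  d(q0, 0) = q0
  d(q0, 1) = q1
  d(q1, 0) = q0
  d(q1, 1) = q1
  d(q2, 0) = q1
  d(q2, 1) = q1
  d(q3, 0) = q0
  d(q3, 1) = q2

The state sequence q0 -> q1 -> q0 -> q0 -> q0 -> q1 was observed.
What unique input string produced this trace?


Trace back each transition to find the symbol:
  q0 --[1]--> q1
  q1 --[0]--> q0
  q0 --[0]--> q0
  q0 --[0]--> q0
  q0 --[1]--> q1

"10001"


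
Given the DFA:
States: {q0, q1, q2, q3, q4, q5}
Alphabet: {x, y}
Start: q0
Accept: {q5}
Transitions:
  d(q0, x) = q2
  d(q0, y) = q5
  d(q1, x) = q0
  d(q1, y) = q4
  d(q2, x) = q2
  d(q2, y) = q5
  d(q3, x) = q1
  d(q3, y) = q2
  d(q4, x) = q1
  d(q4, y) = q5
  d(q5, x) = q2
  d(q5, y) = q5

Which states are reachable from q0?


BFS from q0:
  layer 0: {q0}
  layer 1: {q2, q5}

{q0, q2, q5}


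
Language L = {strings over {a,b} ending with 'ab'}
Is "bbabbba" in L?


last two symbols = 'ba'

No, "bbabbba" is not in L


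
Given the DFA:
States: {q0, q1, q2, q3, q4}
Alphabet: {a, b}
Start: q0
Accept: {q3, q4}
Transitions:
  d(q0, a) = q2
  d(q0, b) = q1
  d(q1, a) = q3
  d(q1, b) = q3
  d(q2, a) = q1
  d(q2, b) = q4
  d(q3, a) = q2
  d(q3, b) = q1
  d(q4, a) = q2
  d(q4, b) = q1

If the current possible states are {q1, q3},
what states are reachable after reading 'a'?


Apply transition on 'a' from each current state:
  d(q1, a) = q3
  d(q3, a) = q2

{q2, q3}


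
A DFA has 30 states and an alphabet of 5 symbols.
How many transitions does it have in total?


Each state has exactly one transition per symbol.
30 * 5 = 150

150


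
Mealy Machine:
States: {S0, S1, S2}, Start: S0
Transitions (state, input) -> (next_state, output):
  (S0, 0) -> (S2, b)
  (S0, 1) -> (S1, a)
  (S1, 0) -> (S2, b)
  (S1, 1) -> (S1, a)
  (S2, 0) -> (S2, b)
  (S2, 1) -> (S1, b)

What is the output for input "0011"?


Step-by-step:
  (S0, 0) -> (S2, b)
  (S2, 0) -> (S2, b)
  (S2, 1) -> (S1, b)
  (S1, 1) -> (S1, a)

"bbba"


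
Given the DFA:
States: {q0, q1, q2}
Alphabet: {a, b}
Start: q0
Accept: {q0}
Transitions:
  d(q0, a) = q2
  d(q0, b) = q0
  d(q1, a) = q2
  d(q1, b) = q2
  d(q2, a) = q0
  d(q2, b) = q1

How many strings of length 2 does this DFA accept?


Enumerating all length-2 strings:
  "aa" -> q0 [accept]
  "ab" -> q1 [reject]
  "ba" -> q2 [reject]
  "bb" -> q0 [accept]

2 out of 4


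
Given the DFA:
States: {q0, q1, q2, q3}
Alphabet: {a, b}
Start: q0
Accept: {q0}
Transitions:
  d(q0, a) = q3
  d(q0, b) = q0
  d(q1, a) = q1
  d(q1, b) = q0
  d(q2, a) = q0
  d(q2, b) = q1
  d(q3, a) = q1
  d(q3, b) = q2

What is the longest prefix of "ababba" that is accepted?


Run the DFA, marking each prefix where the state is accepting:
  "" -> q0 [accept]
  "a" -> q3 [reject]
  "ab" -> q2 [reject]
  "aba" -> q0 [accept]
  "abab" -> q0 [accept]
  "ababb" -> q0 [accept]
  "ababba" -> q3 [reject]

"ababb"


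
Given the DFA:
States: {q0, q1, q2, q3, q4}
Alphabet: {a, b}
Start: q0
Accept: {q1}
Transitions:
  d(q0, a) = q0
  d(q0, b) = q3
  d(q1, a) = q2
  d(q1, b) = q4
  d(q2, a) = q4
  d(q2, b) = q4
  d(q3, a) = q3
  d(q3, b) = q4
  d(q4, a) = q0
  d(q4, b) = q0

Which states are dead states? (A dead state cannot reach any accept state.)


Forward reachability from each state:
  q0 -> reaches {q0, q3, q4}, no accept state (dead)
  q1 -> reaches accept state q1 (live)
  q2 -> reaches {q0, q2, q3, q4}, no accept state (dead)
  q3 -> reaches {q0, q3, q4}, no accept state (dead)
  q4 -> reaches {q0, q3, q4}, no accept state (dead)

{q0, q2, q3, q4}


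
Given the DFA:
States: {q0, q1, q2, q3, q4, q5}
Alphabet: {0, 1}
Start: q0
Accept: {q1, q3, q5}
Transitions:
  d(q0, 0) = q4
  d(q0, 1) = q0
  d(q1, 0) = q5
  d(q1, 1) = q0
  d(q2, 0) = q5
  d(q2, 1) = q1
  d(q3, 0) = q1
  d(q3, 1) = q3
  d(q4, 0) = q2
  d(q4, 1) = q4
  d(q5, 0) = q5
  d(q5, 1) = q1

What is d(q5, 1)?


Looking up transition d(q5, 1)

q1


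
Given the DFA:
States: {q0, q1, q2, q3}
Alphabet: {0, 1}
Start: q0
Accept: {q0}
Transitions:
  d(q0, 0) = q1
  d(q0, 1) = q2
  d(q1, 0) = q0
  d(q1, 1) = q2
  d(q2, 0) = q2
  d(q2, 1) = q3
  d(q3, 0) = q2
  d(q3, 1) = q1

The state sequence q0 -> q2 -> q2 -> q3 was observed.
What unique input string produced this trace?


Trace back each transition to find the symbol:
  q0 --[1]--> q2
  q2 --[0]--> q2
  q2 --[1]--> q3

"101"


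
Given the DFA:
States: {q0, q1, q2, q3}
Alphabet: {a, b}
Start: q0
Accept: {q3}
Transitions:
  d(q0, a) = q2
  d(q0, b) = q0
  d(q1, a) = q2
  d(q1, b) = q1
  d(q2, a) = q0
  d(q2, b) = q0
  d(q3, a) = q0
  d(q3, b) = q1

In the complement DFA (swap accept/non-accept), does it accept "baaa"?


Trace: q0 -> q0 -> q2 -> q0 -> q2
Final: q2
Original accept: {q3}
Complement: q2 is not in original accept

Yes, complement accepts (original rejects)


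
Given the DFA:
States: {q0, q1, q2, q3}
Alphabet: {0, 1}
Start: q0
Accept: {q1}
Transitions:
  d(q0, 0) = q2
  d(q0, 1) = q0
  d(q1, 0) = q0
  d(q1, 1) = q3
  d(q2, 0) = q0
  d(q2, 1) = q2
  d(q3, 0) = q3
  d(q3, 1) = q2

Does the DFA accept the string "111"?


Trace: q0 -> q0 -> q0 -> q0
Final state: q0
Accept states: {q1}

No, rejected (final state q0 is not an accept state)


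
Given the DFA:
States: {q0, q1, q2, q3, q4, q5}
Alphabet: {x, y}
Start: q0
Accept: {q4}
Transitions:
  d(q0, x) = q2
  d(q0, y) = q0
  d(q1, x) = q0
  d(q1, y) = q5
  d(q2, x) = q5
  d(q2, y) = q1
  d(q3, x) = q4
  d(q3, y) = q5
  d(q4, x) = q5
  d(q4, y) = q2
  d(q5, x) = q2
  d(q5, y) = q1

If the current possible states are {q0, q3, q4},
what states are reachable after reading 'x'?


Apply transition on 'x' from each current state:
  d(q0, x) = q2
  d(q3, x) = q4
  d(q4, x) = q5

{q2, q4, q5}


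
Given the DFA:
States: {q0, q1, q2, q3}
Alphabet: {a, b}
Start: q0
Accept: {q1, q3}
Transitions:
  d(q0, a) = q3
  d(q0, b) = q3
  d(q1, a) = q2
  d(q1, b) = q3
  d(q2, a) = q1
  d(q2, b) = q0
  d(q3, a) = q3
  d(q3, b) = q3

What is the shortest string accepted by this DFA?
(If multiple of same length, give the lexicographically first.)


BFS by string length (lex-first path to each state shown):
  len 0: q0<-""
  len 1: q3<-"a"
Found accept state at length 1.

"a"


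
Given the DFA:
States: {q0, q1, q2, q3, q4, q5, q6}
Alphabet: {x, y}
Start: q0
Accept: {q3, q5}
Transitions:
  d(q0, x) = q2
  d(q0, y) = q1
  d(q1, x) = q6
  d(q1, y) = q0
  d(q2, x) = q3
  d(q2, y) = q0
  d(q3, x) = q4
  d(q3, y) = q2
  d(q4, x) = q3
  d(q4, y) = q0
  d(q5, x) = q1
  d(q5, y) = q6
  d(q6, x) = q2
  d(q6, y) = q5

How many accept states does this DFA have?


Accept states listed: {q3, q5}
Counting: q3(1) q5(2)

2


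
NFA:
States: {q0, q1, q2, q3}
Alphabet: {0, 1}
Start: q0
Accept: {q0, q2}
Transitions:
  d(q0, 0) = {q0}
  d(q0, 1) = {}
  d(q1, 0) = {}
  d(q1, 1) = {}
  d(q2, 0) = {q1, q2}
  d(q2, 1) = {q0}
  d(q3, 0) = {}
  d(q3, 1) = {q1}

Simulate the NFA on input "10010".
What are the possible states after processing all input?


Start: {q0}
  --1--> {}
  --0--> {}
  --0--> {}
  --1--> {}
  --0--> {}

{} (empty set, no valid transitions)


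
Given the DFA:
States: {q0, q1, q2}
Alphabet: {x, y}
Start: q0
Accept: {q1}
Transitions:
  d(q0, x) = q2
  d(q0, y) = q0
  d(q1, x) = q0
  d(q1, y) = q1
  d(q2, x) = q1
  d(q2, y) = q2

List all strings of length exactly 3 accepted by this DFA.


All strings of length 3: 8 total
Accepted: 3

"xxy", "xyx", "yxx"


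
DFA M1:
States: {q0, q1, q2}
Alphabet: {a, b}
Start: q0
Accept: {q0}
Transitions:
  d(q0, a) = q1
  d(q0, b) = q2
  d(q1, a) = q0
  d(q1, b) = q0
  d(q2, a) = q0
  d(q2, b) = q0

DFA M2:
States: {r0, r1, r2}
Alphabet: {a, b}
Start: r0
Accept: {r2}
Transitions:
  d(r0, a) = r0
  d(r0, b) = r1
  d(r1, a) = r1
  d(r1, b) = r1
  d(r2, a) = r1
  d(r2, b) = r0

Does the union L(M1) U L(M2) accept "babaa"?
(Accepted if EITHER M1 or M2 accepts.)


M1: final=q1 accepted=False
M2: final=r1 accepted=False

No, union rejects (neither accepts)


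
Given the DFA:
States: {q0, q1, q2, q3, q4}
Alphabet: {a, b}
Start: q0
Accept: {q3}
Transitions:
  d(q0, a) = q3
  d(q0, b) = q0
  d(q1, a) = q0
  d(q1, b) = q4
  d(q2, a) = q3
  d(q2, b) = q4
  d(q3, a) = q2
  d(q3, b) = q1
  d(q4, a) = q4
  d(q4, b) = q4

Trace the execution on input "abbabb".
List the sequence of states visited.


Input: abbabb
d(q0, a) = q3
d(q3, b) = q1
d(q1, b) = q4
d(q4, a) = q4
d(q4, b) = q4
d(q4, b) = q4


q0 -> q3 -> q1 -> q4 -> q4 -> q4 -> q4


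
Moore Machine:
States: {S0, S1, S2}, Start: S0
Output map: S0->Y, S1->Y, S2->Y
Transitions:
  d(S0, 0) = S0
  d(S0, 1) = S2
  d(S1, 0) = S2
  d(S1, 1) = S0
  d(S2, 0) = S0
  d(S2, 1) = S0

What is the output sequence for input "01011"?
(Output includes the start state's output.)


Start: S0 (output Y)
  --0--> S0 (output Y)
  --1--> S2 (output Y)
  --0--> S0 (output Y)
  --1--> S2 (output Y)
  --1--> S0 (output Y)

"YYYYYY"


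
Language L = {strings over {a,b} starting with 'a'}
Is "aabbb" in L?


first symbol = 'a'

Yes, "aabbb" is in L


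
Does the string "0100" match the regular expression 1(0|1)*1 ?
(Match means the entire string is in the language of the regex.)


|string| = 4; first = '0'; last = '0'

No, "0100" does not match 1(0|1)*1


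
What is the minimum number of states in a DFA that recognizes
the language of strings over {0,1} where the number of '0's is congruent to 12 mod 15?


States track (count of '0') mod 15.
Need 15 states: one per remainder 0..14; accept = remainder 12.

15


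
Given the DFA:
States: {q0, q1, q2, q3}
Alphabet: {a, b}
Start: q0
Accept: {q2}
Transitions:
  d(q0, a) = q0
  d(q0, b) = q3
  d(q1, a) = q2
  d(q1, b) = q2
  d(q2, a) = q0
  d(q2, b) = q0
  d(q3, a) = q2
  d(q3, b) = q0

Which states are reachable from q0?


BFS from q0:
  layer 0: {q0}
  layer 1: {q3}
  layer 2: {q2}

{q0, q2, q3}


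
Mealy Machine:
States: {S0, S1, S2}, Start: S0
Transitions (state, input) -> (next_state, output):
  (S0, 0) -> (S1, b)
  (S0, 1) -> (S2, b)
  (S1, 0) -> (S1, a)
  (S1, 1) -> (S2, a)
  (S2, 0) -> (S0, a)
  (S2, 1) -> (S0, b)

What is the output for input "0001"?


Step-by-step:
  (S0, 0) -> (S1, b)
  (S1, 0) -> (S1, a)
  (S1, 0) -> (S1, a)
  (S1, 1) -> (S2, a)

"baaa"


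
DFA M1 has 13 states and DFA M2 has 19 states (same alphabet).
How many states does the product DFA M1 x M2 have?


Product construction pairs every M1 state with every M2 state.
13 * 19 = 247

247


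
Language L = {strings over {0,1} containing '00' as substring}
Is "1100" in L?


'00' occurs at index 2

Yes, "1100" is in L


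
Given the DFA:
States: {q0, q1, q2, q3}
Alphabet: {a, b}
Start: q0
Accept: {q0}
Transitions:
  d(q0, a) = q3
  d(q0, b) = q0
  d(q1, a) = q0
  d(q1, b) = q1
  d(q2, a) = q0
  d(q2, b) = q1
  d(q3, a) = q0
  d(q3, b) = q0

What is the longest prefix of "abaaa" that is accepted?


Run the DFA, marking each prefix where the state is accepting:
  "" -> q0 [accept]
  "a" -> q3 [reject]
  "ab" -> q0 [accept]
  "aba" -> q3 [reject]
  "abaa" -> q0 [accept]
  "abaaa" -> q3 [reject]

"abaa"


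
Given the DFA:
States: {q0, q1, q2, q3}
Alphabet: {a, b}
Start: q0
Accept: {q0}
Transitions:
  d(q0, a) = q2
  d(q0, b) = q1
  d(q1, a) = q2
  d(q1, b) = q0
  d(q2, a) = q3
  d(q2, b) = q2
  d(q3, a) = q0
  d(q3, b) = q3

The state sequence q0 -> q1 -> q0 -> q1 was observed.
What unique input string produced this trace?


Trace back each transition to find the symbol:
  q0 --[b]--> q1
  q1 --[b]--> q0
  q0 --[b]--> q1

"bbb"


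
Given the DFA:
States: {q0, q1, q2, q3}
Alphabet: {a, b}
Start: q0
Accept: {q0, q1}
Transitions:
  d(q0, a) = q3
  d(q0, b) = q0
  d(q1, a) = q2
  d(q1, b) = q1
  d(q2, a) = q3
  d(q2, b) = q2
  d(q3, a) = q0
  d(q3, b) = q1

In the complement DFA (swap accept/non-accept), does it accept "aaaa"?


Trace: q0 -> q3 -> q0 -> q3 -> q0
Final: q0
Original accept: {q0, q1}
Complement: q0 is in original accept

No, complement rejects (original accepts)


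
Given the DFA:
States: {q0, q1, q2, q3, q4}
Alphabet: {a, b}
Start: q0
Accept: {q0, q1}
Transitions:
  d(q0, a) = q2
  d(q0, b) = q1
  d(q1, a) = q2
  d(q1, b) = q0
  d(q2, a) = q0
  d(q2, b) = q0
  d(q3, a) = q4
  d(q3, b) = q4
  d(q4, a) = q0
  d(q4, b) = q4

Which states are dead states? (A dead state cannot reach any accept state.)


Forward reachability from each state:
  q0 -> reaches accept state q0 (live)
  q1 -> reaches accept state q0 (live)
  q2 -> reaches accept state q0 (live)
  q3 -> reaches accept state q0 (live)
  q4 -> reaches accept state q0 (live)

None (all states can reach an accept state)


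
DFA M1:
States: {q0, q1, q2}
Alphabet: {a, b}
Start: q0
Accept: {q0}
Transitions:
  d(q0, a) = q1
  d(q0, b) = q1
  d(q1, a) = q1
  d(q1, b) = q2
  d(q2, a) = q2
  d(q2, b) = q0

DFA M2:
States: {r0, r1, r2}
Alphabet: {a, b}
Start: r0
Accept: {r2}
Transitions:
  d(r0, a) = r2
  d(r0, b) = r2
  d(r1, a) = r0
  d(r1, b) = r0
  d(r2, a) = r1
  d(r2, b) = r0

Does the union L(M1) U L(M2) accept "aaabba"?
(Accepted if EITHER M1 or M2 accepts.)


M1: final=q1 accepted=False
M2: final=r2 accepted=True

Yes, union accepts


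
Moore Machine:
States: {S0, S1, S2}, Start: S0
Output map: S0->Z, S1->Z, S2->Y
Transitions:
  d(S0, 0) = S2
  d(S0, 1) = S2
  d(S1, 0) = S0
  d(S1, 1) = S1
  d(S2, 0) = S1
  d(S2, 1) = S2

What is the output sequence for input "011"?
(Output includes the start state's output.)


Start: S0 (output Z)
  --0--> S2 (output Y)
  --1--> S2 (output Y)
  --1--> S2 (output Y)

"ZYYY"


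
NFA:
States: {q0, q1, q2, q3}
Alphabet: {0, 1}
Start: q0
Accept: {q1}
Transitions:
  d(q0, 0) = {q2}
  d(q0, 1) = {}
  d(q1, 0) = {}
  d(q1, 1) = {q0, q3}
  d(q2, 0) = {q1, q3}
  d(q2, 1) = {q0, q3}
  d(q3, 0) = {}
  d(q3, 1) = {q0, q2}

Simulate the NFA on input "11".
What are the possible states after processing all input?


Start: {q0}
  --1--> {}
  --1--> {}

{} (empty set, no valid transitions)


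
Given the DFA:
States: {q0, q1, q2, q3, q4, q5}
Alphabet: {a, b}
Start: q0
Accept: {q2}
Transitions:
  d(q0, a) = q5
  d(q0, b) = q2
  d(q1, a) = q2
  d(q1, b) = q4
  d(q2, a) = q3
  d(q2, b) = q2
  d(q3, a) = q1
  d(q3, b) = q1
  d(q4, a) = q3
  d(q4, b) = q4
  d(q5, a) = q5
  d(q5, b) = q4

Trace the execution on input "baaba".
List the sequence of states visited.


Input: baaba
d(q0, b) = q2
d(q2, a) = q3
d(q3, a) = q1
d(q1, b) = q4
d(q4, a) = q3


q0 -> q2 -> q3 -> q1 -> q4 -> q3


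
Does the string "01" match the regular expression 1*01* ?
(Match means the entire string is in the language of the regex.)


|string| = 2; first = '0'; last = '1'

Yes, "01" matches 1*01*


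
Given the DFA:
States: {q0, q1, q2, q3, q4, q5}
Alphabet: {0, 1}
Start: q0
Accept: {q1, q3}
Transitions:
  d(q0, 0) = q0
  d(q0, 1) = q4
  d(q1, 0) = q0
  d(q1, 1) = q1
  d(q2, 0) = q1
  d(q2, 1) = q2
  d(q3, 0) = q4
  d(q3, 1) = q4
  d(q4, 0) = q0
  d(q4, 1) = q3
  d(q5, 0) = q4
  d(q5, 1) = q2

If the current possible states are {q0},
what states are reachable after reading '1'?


Apply transition on '1' from each current state:
  d(q0, 1) = q4

{q4}


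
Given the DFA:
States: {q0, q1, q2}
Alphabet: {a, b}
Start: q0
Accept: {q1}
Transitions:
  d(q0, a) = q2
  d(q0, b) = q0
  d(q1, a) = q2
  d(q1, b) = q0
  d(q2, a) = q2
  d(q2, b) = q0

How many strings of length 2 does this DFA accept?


Enumerating all length-2 strings:
  "aa" -> q2 [reject]
  "ab" -> q0 [reject]
  "ba" -> q2 [reject]
  "bb" -> q0 [reject]

0 out of 4


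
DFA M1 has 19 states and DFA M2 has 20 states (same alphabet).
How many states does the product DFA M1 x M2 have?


Product construction pairs every M1 state with every M2 state.
19 * 20 = 380

380


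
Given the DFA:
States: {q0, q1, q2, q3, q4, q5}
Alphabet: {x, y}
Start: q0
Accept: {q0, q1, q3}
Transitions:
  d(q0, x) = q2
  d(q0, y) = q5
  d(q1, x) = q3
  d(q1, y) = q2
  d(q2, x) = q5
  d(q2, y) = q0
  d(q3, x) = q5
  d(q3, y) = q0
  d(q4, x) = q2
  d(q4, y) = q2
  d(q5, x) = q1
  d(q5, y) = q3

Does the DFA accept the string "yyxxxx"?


Trace: q0 -> q5 -> q3 -> q5 -> q1 -> q3 -> q5
Final state: q5
Accept states: {q0, q1, q3}

No, rejected (final state q5 is not an accept state)


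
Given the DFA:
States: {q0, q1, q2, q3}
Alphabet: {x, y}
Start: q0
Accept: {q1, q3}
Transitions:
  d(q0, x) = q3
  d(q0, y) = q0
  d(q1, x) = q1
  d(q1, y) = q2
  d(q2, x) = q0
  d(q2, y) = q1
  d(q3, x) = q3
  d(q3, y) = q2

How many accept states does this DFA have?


Accept states listed: {q1, q3}
Counting: q1(1) q3(2)

2


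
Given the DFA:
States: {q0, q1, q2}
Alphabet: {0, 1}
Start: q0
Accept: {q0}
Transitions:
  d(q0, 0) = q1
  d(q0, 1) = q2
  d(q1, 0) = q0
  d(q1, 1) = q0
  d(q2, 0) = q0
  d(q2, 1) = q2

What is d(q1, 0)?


Looking up transition d(q1, 0)

q0


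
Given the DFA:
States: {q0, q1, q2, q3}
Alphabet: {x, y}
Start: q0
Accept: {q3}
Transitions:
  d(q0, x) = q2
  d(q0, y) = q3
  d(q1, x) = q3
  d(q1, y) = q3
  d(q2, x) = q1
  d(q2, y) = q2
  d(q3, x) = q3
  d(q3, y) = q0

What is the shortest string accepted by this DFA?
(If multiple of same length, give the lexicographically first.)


BFS by string length (lex-first path to each state shown):
  len 0: q0<-""
  len 1: q2<-"x", q3<-"y"
Found accept state at length 1.

"y"


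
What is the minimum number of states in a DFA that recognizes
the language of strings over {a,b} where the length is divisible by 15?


States track (length) mod 15.
Need 15 states: one per remainder 0..14; accept = remainder 0.

15


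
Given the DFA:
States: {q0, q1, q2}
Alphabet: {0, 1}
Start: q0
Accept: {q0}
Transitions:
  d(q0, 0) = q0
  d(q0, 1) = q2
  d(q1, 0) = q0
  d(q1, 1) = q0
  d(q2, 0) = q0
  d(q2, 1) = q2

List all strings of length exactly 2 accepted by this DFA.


All strings of length 2: 4 total
Accepted: 2

"00", "10"


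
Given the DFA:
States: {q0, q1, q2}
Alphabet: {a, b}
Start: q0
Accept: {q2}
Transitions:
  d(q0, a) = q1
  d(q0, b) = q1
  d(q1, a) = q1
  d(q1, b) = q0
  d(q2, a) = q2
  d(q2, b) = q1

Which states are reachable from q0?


BFS from q0:
  layer 0: {q0}
  layer 1: {q1}

{q0, q1}


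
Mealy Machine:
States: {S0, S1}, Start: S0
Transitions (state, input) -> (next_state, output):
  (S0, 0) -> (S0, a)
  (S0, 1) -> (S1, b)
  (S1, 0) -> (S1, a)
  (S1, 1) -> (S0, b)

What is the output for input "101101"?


Step-by-step:
  (S0, 1) -> (S1, b)
  (S1, 0) -> (S1, a)
  (S1, 1) -> (S0, b)
  (S0, 1) -> (S1, b)
  (S1, 0) -> (S1, a)
  (S1, 1) -> (S0, b)

"babbab"


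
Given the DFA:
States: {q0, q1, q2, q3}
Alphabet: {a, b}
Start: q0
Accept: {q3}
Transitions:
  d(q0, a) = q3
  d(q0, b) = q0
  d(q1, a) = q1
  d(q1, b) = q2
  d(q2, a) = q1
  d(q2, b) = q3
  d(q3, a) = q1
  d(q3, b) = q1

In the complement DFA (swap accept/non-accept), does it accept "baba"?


Trace: q0 -> q0 -> q3 -> q1 -> q1
Final: q1
Original accept: {q3}
Complement: q1 is not in original accept

Yes, complement accepts (original rejects)


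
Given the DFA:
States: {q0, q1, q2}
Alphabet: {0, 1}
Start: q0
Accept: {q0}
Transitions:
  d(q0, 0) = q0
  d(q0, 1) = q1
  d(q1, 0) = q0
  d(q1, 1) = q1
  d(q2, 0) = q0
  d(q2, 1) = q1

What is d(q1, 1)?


Looking up transition d(q1, 1)

q1


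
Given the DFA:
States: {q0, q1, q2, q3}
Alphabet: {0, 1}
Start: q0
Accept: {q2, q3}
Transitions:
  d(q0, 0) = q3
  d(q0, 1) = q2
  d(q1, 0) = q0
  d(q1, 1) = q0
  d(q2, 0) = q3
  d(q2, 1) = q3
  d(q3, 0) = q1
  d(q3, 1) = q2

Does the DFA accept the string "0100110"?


Trace: q0 -> q3 -> q2 -> q3 -> q1 -> q0 -> q2 -> q3
Final state: q3
Accept states: {q2, q3}

Yes, accepted (final state q3 is an accept state)


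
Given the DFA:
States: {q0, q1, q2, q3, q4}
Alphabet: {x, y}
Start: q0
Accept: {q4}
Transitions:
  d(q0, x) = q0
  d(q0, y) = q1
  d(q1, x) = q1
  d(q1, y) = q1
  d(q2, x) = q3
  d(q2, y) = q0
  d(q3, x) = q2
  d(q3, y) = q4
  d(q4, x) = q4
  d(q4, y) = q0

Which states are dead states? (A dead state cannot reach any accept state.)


Forward reachability from each state:
  q0 -> reaches {q0, q1}, no accept state (dead)
  q1 -> reaches {q1}, no accept state (dead)
  q2 -> reaches accept state q4 (live)
  q3 -> reaches accept state q4 (live)
  q4 -> reaches accept state q4 (live)

{q0, q1}


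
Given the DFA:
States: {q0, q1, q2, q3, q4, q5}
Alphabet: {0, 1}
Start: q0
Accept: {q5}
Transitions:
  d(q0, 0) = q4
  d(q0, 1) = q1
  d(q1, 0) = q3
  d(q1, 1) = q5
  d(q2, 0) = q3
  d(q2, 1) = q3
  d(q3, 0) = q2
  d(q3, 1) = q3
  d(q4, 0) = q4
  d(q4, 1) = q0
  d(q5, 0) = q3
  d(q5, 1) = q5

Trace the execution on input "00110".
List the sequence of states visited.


Input: 00110
d(q0, 0) = q4
d(q4, 0) = q4
d(q4, 1) = q0
d(q0, 1) = q1
d(q1, 0) = q3


q0 -> q4 -> q4 -> q0 -> q1 -> q3


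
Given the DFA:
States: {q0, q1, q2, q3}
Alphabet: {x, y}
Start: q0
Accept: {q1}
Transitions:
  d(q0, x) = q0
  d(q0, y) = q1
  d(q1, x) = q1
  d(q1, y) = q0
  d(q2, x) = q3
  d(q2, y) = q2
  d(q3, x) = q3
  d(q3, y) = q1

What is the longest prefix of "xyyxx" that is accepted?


Run the DFA, marking each prefix where the state is accepting:
  "" -> q0 [reject]
  "x" -> q0 [reject]
  "xy" -> q1 [accept]
  "xyy" -> q0 [reject]
  "xyyx" -> q0 [reject]
  "xyyxx" -> q0 [reject]

"xy"


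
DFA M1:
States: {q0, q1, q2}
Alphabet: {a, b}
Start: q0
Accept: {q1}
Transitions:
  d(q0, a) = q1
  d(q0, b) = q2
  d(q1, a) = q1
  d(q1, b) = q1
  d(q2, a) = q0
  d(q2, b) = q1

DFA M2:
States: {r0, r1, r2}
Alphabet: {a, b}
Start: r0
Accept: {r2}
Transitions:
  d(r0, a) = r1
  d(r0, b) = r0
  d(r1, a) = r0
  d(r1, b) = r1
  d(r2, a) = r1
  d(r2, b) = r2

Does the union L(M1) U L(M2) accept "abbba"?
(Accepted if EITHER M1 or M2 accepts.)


M1: final=q1 accepted=True
M2: final=r0 accepted=False

Yes, union accepts


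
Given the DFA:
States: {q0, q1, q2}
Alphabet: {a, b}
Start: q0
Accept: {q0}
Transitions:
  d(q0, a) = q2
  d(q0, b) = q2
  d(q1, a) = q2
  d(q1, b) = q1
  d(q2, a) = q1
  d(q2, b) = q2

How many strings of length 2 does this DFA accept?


Enumerating all length-2 strings:
  "aa" -> q1 [reject]
  "ab" -> q2 [reject]
  "ba" -> q1 [reject]
  "bb" -> q2 [reject]

0 out of 4


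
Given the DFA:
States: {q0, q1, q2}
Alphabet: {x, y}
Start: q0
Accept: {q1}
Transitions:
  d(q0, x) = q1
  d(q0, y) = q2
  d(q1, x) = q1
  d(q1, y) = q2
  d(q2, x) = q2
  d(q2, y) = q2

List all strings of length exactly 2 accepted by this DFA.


All strings of length 2: 4 total
Accepted: 1

"xx"


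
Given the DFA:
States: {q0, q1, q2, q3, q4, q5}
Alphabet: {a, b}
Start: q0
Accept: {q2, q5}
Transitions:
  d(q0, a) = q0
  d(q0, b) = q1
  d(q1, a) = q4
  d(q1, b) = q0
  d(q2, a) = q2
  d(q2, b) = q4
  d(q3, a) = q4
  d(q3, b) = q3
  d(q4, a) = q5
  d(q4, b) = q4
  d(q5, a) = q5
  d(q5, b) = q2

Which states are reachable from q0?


BFS from q0:
  layer 0: {q0}
  layer 1: {q1}
  layer 2: {q4}
  layer 3: {q5}
  layer 4: {q2}

{q0, q1, q2, q4, q5}


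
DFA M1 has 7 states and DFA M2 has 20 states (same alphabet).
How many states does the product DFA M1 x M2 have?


Product construction pairs every M1 state with every M2 state.
7 * 20 = 140

140


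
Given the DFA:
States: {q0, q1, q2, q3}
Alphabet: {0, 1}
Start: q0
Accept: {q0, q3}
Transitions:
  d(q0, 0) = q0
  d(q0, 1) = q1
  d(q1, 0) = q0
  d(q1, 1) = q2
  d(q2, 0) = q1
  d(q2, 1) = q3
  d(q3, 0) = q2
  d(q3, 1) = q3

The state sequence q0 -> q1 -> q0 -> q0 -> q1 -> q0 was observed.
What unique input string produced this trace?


Trace back each transition to find the symbol:
  q0 --[1]--> q1
  q1 --[0]--> q0
  q0 --[0]--> q0
  q0 --[1]--> q1
  q1 --[0]--> q0

"10010"


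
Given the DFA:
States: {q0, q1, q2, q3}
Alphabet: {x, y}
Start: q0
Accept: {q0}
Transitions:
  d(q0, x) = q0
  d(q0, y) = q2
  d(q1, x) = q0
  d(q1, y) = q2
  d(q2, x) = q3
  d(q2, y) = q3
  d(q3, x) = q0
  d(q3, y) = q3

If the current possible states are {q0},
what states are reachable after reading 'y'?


Apply transition on 'y' from each current state:
  d(q0, y) = q2

{q2}


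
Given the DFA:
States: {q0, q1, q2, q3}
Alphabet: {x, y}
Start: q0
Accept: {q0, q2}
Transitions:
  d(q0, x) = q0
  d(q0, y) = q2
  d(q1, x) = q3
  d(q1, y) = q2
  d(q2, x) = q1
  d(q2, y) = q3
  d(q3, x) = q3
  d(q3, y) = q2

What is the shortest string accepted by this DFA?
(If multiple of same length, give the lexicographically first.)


BFS by string length (lex-first path to each state shown):
  len 0: q0<-""
Found accept state at length 0.

"" (empty string)


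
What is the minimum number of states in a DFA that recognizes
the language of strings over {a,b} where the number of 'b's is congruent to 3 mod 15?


States track (count of 'b') mod 15.
Need 15 states: one per remainder 0..14; accept = remainder 3.

15


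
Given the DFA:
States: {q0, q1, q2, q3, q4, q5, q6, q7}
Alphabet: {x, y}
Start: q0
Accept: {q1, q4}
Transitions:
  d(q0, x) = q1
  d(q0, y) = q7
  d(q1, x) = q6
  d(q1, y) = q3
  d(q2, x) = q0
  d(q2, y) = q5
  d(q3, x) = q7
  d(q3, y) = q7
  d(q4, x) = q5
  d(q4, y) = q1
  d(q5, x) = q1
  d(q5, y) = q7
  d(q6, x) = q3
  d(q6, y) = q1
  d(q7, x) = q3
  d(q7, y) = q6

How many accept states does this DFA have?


Accept states listed: {q1, q4}
Counting: q1(1) q4(2)

2


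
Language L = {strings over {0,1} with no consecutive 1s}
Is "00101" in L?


'11' does not occur

Yes, "00101" is in L


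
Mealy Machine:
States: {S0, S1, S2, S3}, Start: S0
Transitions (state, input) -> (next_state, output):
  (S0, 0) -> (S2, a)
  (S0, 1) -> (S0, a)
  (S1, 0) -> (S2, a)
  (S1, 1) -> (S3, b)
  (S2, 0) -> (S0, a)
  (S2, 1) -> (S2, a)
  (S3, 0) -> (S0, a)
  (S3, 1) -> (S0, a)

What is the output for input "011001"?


Step-by-step:
  (S0, 0) -> (S2, a)
  (S2, 1) -> (S2, a)
  (S2, 1) -> (S2, a)
  (S2, 0) -> (S0, a)
  (S0, 0) -> (S2, a)
  (S2, 1) -> (S2, a)

"aaaaaa"


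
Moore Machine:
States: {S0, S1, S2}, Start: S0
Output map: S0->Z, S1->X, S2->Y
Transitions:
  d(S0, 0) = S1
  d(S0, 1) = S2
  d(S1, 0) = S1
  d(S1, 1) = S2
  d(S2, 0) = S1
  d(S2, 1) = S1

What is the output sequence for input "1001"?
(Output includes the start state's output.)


Start: S0 (output Z)
  --1--> S2 (output Y)
  --0--> S1 (output X)
  --0--> S1 (output X)
  --1--> S2 (output Y)

"ZYXXY"


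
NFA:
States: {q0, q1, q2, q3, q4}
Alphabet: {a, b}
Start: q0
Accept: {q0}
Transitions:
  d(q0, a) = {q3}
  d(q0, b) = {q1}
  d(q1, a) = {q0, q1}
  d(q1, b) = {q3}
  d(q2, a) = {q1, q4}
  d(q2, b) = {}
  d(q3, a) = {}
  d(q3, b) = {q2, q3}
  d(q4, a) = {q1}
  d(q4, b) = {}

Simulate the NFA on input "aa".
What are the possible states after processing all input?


Start: {q0}
  --a--> {q3}
  --a--> {}

{} (empty set, no valid transitions)


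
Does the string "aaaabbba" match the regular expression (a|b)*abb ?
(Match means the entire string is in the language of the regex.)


|string| = 8; first = 'a'; last = 'a'

No, "aaaabbba" does not match (a|b)*abb


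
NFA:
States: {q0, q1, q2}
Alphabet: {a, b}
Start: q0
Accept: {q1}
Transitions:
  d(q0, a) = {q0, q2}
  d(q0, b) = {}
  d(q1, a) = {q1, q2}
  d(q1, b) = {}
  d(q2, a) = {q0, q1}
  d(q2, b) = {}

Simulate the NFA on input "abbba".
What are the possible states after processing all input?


Start: {q0}
  --a--> {q0, q2}
  --b--> {}
  --b--> {}
  --b--> {}
  --a--> {}

{} (empty set, no valid transitions)


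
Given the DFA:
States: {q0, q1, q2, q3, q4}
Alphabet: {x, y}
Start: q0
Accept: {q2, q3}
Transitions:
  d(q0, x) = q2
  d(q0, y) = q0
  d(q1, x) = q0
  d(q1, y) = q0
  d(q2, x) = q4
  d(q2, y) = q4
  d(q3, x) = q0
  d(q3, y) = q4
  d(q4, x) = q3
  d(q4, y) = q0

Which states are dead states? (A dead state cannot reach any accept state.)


Forward reachability from each state:
  q0 -> reaches accept state q2 (live)
  q1 -> reaches accept state q2 (live)
  q2 -> reaches accept state q2 (live)
  q3 -> reaches accept state q2 (live)
  q4 -> reaches accept state q2 (live)

None (all states can reach an accept state)


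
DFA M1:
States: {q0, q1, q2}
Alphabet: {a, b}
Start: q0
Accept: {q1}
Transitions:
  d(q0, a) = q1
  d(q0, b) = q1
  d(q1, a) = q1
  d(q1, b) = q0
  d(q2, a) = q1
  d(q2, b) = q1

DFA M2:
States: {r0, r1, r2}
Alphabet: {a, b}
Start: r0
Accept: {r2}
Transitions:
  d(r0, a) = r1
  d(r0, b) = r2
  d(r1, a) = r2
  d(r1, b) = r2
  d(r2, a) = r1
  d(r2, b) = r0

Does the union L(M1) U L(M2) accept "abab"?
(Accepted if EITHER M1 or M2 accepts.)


M1: final=q0 accepted=False
M2: final=r2 accepted=True

Yes, union accepts


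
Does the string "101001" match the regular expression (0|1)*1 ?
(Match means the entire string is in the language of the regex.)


|string| = 6; first = '1'; last = '1'

Yes, "101001" matches (0|1)*1


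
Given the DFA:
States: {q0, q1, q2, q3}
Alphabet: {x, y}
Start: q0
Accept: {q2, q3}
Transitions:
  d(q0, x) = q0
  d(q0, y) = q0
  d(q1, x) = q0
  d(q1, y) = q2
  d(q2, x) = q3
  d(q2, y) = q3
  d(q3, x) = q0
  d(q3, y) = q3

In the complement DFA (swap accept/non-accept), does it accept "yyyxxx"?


Trace: q0 -> q0 -> q0 -> q0 -> q0 -> q0 -> q0
Final: q0
Original accept: {q2, q3}
Complement: q0 is not in original accept

Yes, complement accepts (original rejects)


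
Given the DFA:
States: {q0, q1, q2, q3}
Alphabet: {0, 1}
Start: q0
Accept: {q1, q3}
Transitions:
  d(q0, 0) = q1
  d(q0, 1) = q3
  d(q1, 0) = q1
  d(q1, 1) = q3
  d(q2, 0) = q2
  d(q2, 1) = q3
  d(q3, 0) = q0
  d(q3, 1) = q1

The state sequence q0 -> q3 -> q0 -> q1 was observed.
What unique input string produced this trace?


Trace back each transition to find the symbol:
  q0 --[1]--> q3
  q3 --[0]--> q0
  q0 --[0]--> q1

"100"


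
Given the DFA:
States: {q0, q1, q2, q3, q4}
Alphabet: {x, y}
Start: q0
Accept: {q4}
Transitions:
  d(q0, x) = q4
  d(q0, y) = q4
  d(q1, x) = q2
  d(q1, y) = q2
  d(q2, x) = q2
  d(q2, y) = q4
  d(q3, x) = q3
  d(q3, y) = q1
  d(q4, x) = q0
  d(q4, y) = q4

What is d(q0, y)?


Looking up transition d(q0, y)

q4


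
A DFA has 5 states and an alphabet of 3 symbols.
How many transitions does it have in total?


Each state has exactly one transition per symbol.
5 * 3 = 15

15


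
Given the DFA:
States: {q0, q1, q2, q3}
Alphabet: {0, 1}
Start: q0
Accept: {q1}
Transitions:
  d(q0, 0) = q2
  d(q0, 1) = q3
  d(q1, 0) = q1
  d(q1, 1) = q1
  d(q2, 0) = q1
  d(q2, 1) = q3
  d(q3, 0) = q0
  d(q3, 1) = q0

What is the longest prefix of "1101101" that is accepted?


Run the DFA, marking each prefix where the state is accepting:
  "" -> q0 [reject]
  "1" -> q3 [reject]
  "11" -> q0 [reject]
  "110" -> q2 [reject]
  "1101" -> q3 [reject]
  "11011" -> q0 [reject]
  "110110" -> q2 [reject]
  "1101101" -> q3 [reject]

No prefix is accepted


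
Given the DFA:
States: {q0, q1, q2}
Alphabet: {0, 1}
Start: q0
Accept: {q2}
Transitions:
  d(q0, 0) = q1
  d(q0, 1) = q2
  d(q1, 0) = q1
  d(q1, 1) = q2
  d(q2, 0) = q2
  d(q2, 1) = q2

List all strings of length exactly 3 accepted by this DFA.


All strings of length 3: 8 total
Accepted: 7

"001", "010", "011", "100", "101", "110", "111"


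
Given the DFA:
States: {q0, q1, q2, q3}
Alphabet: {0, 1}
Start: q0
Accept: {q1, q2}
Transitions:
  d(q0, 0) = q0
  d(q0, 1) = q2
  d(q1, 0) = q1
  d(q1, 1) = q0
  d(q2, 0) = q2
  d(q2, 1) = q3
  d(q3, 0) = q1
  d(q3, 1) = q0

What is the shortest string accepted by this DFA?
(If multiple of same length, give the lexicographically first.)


BFS by string length (lex-first path to each state shown):
  len 0: q0<-""
  len 1: q0<-"0", q2<-"1"
Found accept state at length 1.

"1"


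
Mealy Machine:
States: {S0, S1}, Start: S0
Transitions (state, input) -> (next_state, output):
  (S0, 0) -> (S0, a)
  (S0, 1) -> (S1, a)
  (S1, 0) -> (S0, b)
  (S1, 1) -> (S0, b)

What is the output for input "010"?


Step-by-step:
  (S0, 0) -> (S0, a)
  (S0, 1) -> (S1, a)
  (S1, 0) -> (S0, b)

"aab"


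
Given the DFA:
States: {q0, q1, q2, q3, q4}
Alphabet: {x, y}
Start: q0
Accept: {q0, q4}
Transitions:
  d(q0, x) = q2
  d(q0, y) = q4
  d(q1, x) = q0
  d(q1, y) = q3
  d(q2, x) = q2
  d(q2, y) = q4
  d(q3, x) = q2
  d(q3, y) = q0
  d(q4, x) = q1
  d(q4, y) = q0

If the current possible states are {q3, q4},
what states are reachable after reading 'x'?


Apply transition on 'x' from each current state:
  d(q3, x) = q2
  d(q4, x) = q1

{q1, q2}


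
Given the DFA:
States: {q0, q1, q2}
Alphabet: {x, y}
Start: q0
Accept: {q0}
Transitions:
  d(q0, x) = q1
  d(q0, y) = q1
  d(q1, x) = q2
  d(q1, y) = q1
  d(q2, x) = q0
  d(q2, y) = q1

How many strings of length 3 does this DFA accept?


Enumerating all length-3 strings:
  "xxx" -> q0 [accept]
  "xxy" -> q1 [reject]
  "xyx" -> q2 [reject]
  "xyy" -> q1 [reject]
  "yxx" -> q0 [accept]
  "yxy" -> q1 [reject]
  "yyx" -> q2 [reject]
  "yyy" -> q1 [reject]

2 out of 8


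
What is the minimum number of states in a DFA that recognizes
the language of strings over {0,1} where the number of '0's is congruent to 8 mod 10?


States track (count of '0') mod 10.
Need 10 states: one per remainder 0..9; accept = remainder 8.

10


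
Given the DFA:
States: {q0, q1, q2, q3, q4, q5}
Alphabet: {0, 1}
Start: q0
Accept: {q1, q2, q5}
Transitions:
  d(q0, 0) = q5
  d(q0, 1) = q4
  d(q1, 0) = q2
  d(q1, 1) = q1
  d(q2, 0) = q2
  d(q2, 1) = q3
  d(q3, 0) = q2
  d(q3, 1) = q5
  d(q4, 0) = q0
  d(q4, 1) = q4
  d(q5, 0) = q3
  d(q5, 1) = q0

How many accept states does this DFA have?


Accept states listed: {q1, q2, q5}
Counting: q1(1) q2(2) q5(3)

3


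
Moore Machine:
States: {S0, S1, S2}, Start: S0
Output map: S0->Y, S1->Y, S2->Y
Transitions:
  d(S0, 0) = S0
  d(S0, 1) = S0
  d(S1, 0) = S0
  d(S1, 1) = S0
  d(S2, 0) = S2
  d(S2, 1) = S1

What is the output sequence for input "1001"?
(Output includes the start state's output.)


Start: S0 (output Y)
  --1--> S0 (output Y)
  --0--> S0 (output Y)
  --0--> S0 (output Y)
  --1--> S0 (output Y)

"YYYYY"


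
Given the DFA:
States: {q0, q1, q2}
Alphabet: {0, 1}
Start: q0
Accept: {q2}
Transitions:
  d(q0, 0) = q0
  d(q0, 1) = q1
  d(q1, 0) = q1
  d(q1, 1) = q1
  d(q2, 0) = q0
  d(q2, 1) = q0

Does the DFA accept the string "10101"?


Trace: q0 -> q1 -> q1 -> q1 -> q1 -> q1
Final state: q1
Accept states: {q2}

No, rejected (final state q1 is not an accept state)


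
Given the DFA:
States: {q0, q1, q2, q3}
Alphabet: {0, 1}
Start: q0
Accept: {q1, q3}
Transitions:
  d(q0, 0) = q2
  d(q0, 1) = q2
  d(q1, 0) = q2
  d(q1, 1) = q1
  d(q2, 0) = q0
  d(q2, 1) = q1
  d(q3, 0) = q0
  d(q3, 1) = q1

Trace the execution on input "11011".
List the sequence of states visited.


Input: 11011
d(q0, 1) = q2
d(q2, 1) = q1
d(q1, 0) = q2
d(q2, 1) = q1
d(q1, 1) = q1


q0 -> q2 -> q1 -> q2 -> q1 -> q1


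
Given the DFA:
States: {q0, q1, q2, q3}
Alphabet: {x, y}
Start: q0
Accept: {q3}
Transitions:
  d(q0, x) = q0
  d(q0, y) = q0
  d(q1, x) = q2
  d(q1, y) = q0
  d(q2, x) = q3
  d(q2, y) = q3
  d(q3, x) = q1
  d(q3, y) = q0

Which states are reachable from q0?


BFS from q0:
  layer 0: {q0}

{q0}


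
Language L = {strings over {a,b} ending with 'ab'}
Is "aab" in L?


last two symbols = 'ab'

Yes, "aab" is in L


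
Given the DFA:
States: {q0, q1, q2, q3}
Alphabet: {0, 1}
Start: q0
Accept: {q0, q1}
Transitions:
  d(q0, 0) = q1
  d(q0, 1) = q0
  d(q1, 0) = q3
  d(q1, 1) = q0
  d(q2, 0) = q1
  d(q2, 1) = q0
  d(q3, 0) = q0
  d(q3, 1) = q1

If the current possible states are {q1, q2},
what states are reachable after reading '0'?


Apply transition on '0' from each current state:
  d(q1, 0) = q3
  d(q2, 0) = q1

{q1, q3}


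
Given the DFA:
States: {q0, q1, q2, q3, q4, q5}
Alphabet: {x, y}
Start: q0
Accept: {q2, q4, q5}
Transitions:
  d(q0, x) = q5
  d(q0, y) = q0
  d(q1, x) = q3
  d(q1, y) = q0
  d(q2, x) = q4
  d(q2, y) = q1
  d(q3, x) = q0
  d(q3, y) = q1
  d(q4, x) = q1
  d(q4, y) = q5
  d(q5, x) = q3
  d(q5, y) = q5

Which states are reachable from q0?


BFS from q0:
  layer 0: {q0}
  layer 1: {q5}
  layer 2: {q3}
  layer 3: {q1}

{q0, q1, q3, q5}


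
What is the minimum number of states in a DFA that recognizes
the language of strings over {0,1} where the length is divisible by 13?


States track (length) mod 13.
Need 13 states: one per remainder 0..12; accept = remainder 0.

13


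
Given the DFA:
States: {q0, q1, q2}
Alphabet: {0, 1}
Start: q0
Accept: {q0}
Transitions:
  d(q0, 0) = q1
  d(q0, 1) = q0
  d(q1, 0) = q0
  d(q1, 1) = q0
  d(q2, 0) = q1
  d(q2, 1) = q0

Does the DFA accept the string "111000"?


Trace: q0 -> q0 -> q0 -> q0 -> q1 -> q0 -> q1
Final state: q1
Accept states: {q0}

No, rejected (final state q1 is not an accept state)


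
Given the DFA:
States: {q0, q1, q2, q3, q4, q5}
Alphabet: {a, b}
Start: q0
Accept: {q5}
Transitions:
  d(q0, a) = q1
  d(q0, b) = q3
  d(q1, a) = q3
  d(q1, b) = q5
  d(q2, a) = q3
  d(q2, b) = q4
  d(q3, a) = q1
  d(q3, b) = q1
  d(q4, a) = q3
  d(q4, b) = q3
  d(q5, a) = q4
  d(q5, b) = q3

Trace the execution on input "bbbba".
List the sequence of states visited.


Input: bbbba
d(q0, b) = q3
d(q3, b) = q1
d(q1, b) = q5
d(q5, b) = q3
d(q3, a) = q1


q0 -> q3 -> q1 -> q5 -> q3 -> q1


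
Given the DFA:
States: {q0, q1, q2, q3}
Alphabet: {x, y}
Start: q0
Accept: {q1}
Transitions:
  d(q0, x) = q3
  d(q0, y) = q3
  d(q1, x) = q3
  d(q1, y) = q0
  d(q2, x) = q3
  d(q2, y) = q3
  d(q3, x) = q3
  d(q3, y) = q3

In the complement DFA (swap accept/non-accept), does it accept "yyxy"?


Trace: q0 -> q3 -> q3 -> q3 -> q3
Final: q3
Original accept: {q1}
Complement: q3 is not in original accept

Yes, complement accepts (original rejects)


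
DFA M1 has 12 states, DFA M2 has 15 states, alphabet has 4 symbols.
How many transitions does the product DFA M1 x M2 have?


Product DFA has 12 * 15 = 180 states.
Each has 4 transitions: 180 * 4 = 720

720


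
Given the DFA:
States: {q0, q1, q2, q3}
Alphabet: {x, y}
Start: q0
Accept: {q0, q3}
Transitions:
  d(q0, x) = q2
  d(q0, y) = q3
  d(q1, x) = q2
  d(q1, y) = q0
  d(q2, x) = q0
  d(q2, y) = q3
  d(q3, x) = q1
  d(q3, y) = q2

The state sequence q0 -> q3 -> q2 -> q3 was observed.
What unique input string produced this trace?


Trace back each transition to find the symbol:
  q0 --[y]--> q3
  q3 --[y]--> q2
  q2 --[y]--> q3

"yyy"


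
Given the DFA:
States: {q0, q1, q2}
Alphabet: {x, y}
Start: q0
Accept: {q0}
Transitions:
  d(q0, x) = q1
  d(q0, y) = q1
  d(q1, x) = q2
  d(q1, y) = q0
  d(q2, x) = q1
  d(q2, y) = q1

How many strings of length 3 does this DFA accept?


Enumerating all length-3 strings:
  "xxx" -> q1 [reject]
  "xxy" -> q1 [reject]
  "xyx" -> q1 [reject]
  "xyy" -> q1 [reject]
  "yxx" -> q1 [reject]
  "yxy" -> q1 [reject]
  "yyx" -> q1 [reject]
  "yyy" -> q1 [reject]

0 out of 8


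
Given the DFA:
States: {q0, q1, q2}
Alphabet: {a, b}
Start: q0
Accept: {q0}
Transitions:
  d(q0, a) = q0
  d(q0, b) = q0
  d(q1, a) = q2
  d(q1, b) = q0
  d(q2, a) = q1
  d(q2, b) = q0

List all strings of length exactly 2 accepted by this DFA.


All strings of length 2: 4 total
Accepted: 4

"aa", "ab", "ba", "bb"


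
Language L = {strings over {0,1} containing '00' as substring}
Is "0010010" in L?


'00' occurs at index 0

Yes, "0010010" is in L


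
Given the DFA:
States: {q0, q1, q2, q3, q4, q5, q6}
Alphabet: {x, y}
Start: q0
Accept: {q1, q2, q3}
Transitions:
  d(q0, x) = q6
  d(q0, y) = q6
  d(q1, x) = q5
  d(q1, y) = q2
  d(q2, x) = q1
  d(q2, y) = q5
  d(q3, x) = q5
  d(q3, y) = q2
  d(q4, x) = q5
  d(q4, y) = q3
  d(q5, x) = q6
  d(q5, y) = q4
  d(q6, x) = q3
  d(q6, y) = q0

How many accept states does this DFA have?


Accept states listed: {q1, q2, q3}
Counting: q1(1) q2(2) q3(3)

3
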